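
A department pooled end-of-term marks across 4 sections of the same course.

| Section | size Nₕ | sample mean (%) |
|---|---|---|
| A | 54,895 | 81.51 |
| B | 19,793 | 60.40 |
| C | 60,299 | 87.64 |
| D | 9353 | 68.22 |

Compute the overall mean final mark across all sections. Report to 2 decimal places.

80.31

x̄_st = (Σ Nₕx̄ₕ) / (Σ Nₕ) = (54895·81.51 + 19793·60.40 + 60299·87.64 + 9353·68.22) / 144340
= 11592654.67 / 144340 = 80.3149... → 80.31.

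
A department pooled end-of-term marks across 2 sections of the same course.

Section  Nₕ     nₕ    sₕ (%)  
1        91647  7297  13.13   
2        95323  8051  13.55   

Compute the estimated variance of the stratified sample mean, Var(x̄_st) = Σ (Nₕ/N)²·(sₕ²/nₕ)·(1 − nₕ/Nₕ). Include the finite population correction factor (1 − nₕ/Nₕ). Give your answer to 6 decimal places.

N = 186970; Wₕ = Nₕ/N.
section 1: (91647/186970)²·13.13²/7297·(1 − 7297/91647) = 0.005224498
section 2: (95323/186970)²·13.55²/8051·(1 − 8051/95323) = 0.005426971
Sum = 0.010651470 → 0.010651.

0.010651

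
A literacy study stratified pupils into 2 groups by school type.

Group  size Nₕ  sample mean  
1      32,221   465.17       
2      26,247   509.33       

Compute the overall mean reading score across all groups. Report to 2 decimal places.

N = 32221 + 26247 = 58468.
Overall mean = Σ (Nₕ/N)·x̄ₕ — weight by population share, not a simple average.
Σ Nₕx̄ₕ = 32221·465.17 + 26247·509.33 = 14988242.57 + 13368384.51 = 28356627.08.
Divide by N: 28356627.08 / 58468 = 484.9940... → 484.99.

484.99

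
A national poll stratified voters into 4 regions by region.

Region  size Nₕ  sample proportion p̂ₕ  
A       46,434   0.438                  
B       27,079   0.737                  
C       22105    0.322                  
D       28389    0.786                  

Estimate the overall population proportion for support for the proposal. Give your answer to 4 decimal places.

N = 46434 + 27079 + 22105 + 28389 = 124007.
Overall proportion = Σ (Nₕ/N)·p̂ₕ.
Σ Nₕp̂ₕ = 20338.092 + 19957.223 + 7117.81 + 22313.754 = 69726.879.
69726.879 / 124007 = 0.562282... → 0.5623.

0.5623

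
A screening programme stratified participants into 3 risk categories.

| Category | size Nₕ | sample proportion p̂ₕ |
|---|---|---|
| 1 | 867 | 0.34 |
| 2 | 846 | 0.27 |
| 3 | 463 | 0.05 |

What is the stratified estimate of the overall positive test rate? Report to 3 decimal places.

0.251

N = 867 + 846 + 463 = 2176.
Overall proportion = Σ (Nₕ/N)·p̂ₕ.
Σ Nₕp̂ₕ = 294.78 + 228.42 + 23.15 = 546.35.
546.35 / 2176 = 0.25108... → 0.251.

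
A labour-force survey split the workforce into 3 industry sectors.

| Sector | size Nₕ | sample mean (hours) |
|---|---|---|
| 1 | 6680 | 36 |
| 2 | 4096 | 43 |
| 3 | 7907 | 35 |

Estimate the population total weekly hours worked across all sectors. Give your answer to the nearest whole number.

Population total = Σ Nₕ·x̄ₕ (each stratum's size times its mean).
6680·36 + 4096·43 + 7907·35 = 240480 + 176128 + 276745 = 693353.

693353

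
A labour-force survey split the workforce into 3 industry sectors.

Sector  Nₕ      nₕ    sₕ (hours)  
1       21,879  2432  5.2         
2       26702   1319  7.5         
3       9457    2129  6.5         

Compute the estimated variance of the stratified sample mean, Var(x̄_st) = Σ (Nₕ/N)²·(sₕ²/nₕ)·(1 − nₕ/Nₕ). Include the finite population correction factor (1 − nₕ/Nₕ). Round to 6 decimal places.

N = 58038. Term for each stratum: Wₕ²sₕ²/nₕ·(1−nₕ/Nₕ).
Var(x̄_st) = 0.001404424 + 0.008581033 + 0.000408287 = 0.010393744 → 0.010394.

0.010394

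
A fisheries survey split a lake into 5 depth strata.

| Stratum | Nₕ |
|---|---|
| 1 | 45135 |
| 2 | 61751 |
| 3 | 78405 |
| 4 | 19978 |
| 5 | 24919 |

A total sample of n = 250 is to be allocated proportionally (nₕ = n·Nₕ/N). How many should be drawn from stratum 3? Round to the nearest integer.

85

Share of stratum 3 = 78405/230188 = 0.34061.
Allocate 250 × 0.34061 = 85.153... → 85.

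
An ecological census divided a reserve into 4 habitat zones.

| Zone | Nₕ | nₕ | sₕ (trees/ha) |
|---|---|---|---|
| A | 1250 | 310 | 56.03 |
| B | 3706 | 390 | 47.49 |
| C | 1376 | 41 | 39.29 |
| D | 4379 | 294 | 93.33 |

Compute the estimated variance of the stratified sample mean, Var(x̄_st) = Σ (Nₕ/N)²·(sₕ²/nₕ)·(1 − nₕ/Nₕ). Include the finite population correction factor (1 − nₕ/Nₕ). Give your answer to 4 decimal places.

N = 10711; Wₕ = Nₕ/N.
zone A: (1250/10711)²·56.03²/310·(1 − 310/1250) = 0.1037188
zone B: (3706/10711)²·47.49²/390·(1 − 390/3706) = 0.6194405
zone C: (1376/10711)²·39.29²/41·(1 − 41/1376) = 0.6028647
zone D: (4379/10711)²·93.33²/294·(1 − 294/4379) = 4.6195766
Sum = 5.9456006 → 5.9456.

5.9456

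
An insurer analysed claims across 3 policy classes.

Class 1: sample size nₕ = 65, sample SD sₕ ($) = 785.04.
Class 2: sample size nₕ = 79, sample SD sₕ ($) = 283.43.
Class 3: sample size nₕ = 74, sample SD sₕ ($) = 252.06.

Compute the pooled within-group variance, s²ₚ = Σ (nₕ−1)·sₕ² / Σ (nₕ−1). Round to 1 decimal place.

234169.1

1: (65−1)·785.04² = 64·616287.8016 = 39442419.3024
2: (79−1)·283.43² = 78·80332.5649 = 6265940.0622
3: (74−1)·252.06² = 73·63534.2436 = 4637999.7828
Numerator = 50346359.1474; denominator = Σ(nₕ−1) = 215.
s²ₚ = 50346359.1474/215 = 234169.112... → 234169.1.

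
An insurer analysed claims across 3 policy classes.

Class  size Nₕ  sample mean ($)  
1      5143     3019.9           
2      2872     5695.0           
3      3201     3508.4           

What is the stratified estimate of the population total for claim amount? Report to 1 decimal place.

1: 5143·3019.9 = 15531345.7
2: 2872·5695.0 = 16356040
3: 3201·3508.4 = 11230388.4
τ̂ = Σ Nₕx̄ₕ = 43117774.1.

43117774.1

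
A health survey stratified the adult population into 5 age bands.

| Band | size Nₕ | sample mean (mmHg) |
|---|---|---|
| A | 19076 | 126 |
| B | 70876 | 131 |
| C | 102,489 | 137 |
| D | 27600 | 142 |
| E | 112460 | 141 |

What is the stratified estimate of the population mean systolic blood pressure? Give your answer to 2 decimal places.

136.86

x̄_st = (Σ Nₕx̄ₕ) / (Σ Nₕ) = (19076·126 + 70876·131 + 102489·137 + 27600·142 + 112460·141) / 332501
= 45505385 / 332501 = 136.8579... → 136.86.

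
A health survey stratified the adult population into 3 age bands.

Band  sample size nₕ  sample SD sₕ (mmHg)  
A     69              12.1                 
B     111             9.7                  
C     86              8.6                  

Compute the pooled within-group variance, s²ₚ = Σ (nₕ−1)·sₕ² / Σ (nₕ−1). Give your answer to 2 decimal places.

A: (69−1)·12.1² = 68·146.41 = 9955.88
B: (111−1)·9.7² = 110·94.09 = 10349.9
C: (86−1)·8.6² = 85·73.96 = 6286.6
Numerator = 26592.38; denominator = Σ(nₕ−1) = 263.
s²ₚ = 26592.38/263 = 101.1117... → 101.11.

101.11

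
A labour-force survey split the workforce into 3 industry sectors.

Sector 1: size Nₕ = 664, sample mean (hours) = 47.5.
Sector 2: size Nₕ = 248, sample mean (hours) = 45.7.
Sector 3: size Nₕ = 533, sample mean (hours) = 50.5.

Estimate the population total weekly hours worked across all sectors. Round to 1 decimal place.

69790.1

1: 664·47.5 = 31540
2: 248·45.7 = 11333.6
3: 533·50.5 = 26916.5
τ̂ = Σ Nₕx̄ₕ = 69790.1.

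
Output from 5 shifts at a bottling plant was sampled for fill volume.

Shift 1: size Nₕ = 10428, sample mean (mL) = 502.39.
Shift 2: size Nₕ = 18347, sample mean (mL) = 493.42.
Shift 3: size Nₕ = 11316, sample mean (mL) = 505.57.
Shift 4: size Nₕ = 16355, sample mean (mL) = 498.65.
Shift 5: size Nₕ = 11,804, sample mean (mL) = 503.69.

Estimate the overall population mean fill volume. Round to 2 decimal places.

x̄_st = (Σ Nₕx̄ₕ) / (Σ Nₕ) = (10428·502.39 + 18347·493.42 + 11316·505.57 + 16355·498.65 + 11804·503.69) / 68250
= 34113707.29 / 68250 = 499.8345... → 499.83.

499.83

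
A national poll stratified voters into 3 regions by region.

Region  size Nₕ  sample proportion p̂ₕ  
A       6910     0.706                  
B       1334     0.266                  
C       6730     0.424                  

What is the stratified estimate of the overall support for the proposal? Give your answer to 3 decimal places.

Wₕ = Nₕ/N with N = 14974: 0.4615, 0.0891, 0.4494.
p̂_st = 0.4615·0.706 + 0.0891·0.266 + 0.4494·0.424 ≈ 0.54006... → 0.540.

0.540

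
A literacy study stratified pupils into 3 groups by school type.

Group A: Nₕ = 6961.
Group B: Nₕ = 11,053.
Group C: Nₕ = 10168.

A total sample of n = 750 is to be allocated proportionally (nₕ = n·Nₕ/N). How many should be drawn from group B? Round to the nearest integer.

294

N = 6961 + 11053 + 10168 = 28182.
n_B = 750·11053/28182 = 294.151... → 294.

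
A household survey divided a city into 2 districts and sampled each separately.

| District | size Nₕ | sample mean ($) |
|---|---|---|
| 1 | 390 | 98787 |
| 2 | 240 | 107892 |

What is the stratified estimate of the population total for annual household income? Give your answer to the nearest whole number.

Estimate total by summing Nₕ·x̄ₕ over strata.
390·98787 + 240·107892 = 38526930 + 25894080 = 64421010.

64421010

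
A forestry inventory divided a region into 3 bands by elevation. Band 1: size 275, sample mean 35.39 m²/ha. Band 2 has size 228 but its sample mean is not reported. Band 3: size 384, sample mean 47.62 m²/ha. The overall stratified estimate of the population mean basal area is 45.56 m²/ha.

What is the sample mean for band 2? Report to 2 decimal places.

Σ Nₕx̄ₕ = N·μ, so 228·x̄_2 = 887·45.56 − (275·35.39 + 384·47.62).
= 40411.72 − 28018.33 = 12393.39.
x̄_2 = 12393.39 / 228 = 54.3570... → 54.36.

54.36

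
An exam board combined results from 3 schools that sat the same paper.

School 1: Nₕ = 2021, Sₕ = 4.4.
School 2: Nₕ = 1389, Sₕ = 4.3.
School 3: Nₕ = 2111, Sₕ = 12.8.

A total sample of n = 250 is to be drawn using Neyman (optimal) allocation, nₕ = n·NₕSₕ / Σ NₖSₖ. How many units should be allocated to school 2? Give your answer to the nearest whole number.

36

1: NₕSₕ = 2021·4.4 = 8892.4
2: NₕSₕ = 1389·4.3 = 5972.7
3: NₕSₕ = 2111·12.8 = 27020.8
Σ NₕSₕ = 41885.9.
n_2 = 250·5972.7/41885.9 = 35.649... → 36.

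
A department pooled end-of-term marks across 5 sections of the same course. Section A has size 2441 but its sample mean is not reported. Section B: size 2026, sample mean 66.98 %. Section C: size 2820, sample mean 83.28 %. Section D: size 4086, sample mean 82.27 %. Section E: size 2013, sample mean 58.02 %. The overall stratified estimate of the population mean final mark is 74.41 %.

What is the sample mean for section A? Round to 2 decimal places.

70.69

Σ Nₕx̄ₕ = N·μ, so 2441·x̄_A = 13386·74.41 − (2026·66.98 + 2820·83.28 + 4086·82.27 + 2013·58.02).
= 996052.26 − 823500.56 = 172551.7.
x̄_A = 172551.7 / 2441 = 70.6889... → 70.69.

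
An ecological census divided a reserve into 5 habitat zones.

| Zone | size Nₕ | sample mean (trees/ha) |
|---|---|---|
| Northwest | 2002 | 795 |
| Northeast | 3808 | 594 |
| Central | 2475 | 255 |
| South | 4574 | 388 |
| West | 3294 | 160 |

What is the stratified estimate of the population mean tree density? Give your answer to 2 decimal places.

x̄_st = (Σ Nₕx̄ₕ) / (Σ Nₕ) = (2002·795 + 3808·594 + 2475·255 + 4574·388 + 3294·160) / 16153
= 6786419 / 16153 = 420.1337... → 420.13.

420.13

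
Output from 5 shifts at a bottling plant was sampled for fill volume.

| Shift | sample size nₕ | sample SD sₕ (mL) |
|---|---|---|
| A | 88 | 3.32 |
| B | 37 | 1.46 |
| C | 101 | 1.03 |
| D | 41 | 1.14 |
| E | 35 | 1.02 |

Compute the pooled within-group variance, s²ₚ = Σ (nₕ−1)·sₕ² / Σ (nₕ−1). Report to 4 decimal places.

A: (88−1)·3.32² = 87·11.0224 = 958.9488
B: (37−1)·1.46² = 36·2.1316 = 76.7376
C: (101−1)·1.03² = 100·1.0609 = 106.09
D: (41−1)·1.14² = 40·1.2996 = 51.984
E: (35−1)·1.02² = 34·1.0404 = 35.3736
Numerator = 1229.134; denominator = Σ(nₕ−1) = 297.
s²ₚ = 1229.134/297 = 4.138498... → 4.1385.

4.1385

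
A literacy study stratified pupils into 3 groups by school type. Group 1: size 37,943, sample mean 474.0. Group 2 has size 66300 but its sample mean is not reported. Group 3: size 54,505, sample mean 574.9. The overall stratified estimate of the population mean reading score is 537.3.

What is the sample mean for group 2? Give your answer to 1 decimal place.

542.6

N = 37943 + 66300 + 54505 = 158748.
Overall total = μ·N = 537.3·158748 = 85295300.4.
Subtract the known strata: 37943·474.0 + 54505·574.9 = 49319906.5.
Remaining total for group 2: 85295300.4 − 49319906.5 = 35975393.9.
Divide by its size: 35975393.9 / 66300 = 542.615... → 542.6.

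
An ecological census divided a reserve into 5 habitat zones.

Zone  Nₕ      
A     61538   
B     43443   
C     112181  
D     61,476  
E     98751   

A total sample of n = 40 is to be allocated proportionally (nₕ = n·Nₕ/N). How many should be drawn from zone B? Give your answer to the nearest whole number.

Share of zone B = 43443/377389 = 0.11511.
Allocate 40 × 0.11511 = 4.605... → 5.

5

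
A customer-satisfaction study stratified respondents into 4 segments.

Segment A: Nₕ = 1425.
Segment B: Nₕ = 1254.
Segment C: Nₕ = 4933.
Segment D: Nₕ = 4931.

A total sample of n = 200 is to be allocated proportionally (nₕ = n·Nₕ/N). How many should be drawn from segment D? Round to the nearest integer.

Share of segment D = 4931/12543 = 0.39313.
Allocate 200 × 0.39313 = 78.626... → 79.

79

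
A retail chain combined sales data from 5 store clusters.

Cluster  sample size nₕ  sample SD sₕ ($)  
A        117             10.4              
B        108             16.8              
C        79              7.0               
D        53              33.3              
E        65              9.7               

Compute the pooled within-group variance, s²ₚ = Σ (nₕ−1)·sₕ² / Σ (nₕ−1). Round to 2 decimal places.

264.39

A: (117−1)·10.4² = 116·108.16 = 12546.56
B: (108−1)·16.8² = 107·282.24 = 30199.68
C: (79−1)·7.0² = 78·49 = 3822
D: (53−1)·33.3² = 52·1108.89 = 57662.28
E: (65−1)·9.7² = 64·94.09 = 6021.76
Numerator = 110252.28; denominator = Σ(nₕ−1) = 417.
s²ₚ = 110252.28/417 = 264.3940... → 264.39.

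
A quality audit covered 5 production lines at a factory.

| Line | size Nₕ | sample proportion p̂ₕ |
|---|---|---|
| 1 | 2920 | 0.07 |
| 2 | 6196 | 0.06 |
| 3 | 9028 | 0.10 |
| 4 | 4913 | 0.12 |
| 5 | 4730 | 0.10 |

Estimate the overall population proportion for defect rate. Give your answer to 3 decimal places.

0.091

N = 2920 + 6196 + 9028 + 4913 + 4730 = 27787.
Overall proportion = Σ (Nₕ/N)·p̂ₕ.
Σ Nₕp̂ₕ = 204.4 + 371.76 + 902.8 + 589.56 + 473 = 2541.52.
2541.52 / 27787 = 0.09146... → 0.091.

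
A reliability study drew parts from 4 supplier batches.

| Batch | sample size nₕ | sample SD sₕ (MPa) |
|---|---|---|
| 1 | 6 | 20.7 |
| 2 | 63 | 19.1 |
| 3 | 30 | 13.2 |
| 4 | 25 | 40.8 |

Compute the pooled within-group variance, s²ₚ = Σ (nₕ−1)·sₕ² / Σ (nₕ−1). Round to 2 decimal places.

581.37

1: (6−1)·20.7² = 5·428.49 = 2142.45
2: (63−1)·19.1² = 62·364.81 = 22618.22
3: (30−1)·13.2² = 29·174.24 = 5052.96
4: (25−1)·40.8² = 24·1664.64 = 39951.36
Numerator = 69764.99; denominator = Σ(nₕ−1) = 120.
s²ₚ = 69764.99/120 = 581.3749... → 581.37.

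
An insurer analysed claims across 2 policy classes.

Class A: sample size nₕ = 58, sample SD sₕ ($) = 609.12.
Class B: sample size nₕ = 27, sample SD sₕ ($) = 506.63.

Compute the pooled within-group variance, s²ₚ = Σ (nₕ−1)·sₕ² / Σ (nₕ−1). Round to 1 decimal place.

Degrees of freedom: 57 + 26 = 83.
Σ(nₕ−1)sₕ² = 57·371027.1744 + 26·256673.9569 = 27822071.8202.
s²ₚ = 27822071.8202 / 83 = 335205.685... → 335205.7.

335205.7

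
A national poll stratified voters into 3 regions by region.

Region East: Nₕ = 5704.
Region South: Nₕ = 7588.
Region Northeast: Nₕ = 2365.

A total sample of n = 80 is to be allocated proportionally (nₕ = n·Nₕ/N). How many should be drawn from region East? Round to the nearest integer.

N = 5704 + 7588 + 2365 = 15657.
n_East = 80·5704/15657 = 29.145... → 29.

29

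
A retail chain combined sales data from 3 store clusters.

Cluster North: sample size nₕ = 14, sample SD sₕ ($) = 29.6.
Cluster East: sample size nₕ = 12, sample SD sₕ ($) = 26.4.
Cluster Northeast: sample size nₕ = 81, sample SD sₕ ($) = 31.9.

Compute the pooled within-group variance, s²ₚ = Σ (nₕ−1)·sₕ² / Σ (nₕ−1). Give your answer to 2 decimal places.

North: (14−1)·29.6² = 13·876.16 = 11390.08
East: (12−1)·26.4² = 11·696.96 = 7666.56
Northeast: (81−1)·31.9² = 80·1017.61 = 81408.8
Numerator = 100465.44; denominator = Σ(nₕ−1) = 104.
s²ₚ = 100465.44/104 = 966.0138... → 966.01.

966.01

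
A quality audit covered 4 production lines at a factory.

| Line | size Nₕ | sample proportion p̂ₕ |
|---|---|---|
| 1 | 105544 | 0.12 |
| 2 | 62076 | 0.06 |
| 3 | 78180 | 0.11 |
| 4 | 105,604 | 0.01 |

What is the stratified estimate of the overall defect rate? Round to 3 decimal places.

Wₕ = Nₕ/N with N = 351404: 0.3003, 0.1767, 0.2225, 0.3005.
p̂_st = 0.3003·0.12 + 0.1767·0.06 + 0.2225·0.11 + 0.3005·0.01 ≈ 0.07412... → 0.074.

0.074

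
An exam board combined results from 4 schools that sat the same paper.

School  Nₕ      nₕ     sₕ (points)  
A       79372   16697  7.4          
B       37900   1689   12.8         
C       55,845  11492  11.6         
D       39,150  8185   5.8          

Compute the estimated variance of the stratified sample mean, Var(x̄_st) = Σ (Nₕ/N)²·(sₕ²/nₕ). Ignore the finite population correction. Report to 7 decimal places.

0.0045013

N = 212267; Wₕ = Nₕ/N.
school A: (79372/212267)²·7.4²/16697 = 0.0004585584
school B: (37900/212267)²·12.8²/1689 = 0.0030924575
school C: (55845/212267)²·11.6²/11492 = 0.0008104458
school D: (39150/212267)²·5.8²/8185 = 0.0001398092
Sum = 0.0045012710 → 0.0045013.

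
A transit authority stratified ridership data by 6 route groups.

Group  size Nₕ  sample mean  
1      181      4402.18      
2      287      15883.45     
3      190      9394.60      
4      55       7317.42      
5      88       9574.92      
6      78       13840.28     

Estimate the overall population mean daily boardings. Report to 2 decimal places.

x̄_st = (Σ Nₕx̄ₕ) / (Σ Nₕ) = (181·4402.18 + 287·15883.45 + 190·9394.60 + 55·7317.42 + 88·9574.92 + 78·13840.28) / 879
= 9464911.63 / 879 = 10767.8176... → 10767.82.

10767.82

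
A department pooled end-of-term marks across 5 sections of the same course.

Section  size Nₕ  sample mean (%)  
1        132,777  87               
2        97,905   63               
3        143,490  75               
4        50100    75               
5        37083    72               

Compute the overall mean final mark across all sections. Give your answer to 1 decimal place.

x̄_st = (Σ Nₕx̄ₕ) / (Σ Nₕ) = (132777·87 + 97905·63 + 143490·75 + 50100·75 + 37083·72) / 461355
= 34908840 / 461355 = 75.666... → 75.7.

75.7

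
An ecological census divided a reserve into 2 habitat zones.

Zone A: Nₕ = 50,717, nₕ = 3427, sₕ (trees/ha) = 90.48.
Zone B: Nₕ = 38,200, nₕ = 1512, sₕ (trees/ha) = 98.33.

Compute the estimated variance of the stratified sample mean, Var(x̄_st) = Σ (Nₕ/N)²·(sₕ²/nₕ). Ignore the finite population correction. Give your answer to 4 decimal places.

N = 88917; Wₕ = Nₕ/N.
zone A: (50717/88917)²·90.48²/3427 = 0.7771925
zone B: (38200/88917)²·98.33²/1512 = 1.1802592
Sum = 1.9574517 → 1.9575.

1.9575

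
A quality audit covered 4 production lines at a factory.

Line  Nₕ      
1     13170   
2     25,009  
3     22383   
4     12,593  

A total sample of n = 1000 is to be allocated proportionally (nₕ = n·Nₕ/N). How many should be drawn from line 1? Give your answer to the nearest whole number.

180

Share of line 1 = 13170/73155 = 0.18003.
Allocate 1000 × 0.18003 = 180.029... → 180.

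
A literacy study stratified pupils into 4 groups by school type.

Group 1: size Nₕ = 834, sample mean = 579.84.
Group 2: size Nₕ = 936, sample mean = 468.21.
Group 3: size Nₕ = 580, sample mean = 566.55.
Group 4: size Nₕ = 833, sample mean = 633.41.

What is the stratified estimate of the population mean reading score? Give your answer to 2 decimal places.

N = 3183; weights Wₕ = Nₕ/N = (0.2620, 0.2941, 0.1822, 0.2617).
x̄_st = Σ Wₕ·x̄ₕ = 0.2620·579.84 + 0.2941·468.21 + 0.1822·566.55 + 0.2617·633.41 ≈ 558.6116...
→ 558.61.

558.61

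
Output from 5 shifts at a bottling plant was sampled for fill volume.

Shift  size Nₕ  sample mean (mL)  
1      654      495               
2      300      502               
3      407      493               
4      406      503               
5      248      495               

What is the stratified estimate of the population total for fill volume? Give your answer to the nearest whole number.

1: 654·495 = 323730
2: 300·502 = 150600
3: 407·493 = 200651
4: 406·503 = 204218
5: 248·495 = 122760
τ̂ = Σ Nₕx̄ₕ = 1001959.

1001959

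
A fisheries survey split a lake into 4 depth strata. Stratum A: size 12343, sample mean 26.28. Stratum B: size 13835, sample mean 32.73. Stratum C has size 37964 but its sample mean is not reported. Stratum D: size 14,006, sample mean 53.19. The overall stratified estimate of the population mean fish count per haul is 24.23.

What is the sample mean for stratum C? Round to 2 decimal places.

Σ Nₕx̄ₕ = N·μ, so 37964·x̄_C = 78148·24.23 − (12343·26.28 + 13835·32.73 + 14006·53.19).
= 1893526.04 − 1522172.73 = 371353.31.
x̄_C = 371353.31 / 37964 = 9.7817... → 9.78.

9.78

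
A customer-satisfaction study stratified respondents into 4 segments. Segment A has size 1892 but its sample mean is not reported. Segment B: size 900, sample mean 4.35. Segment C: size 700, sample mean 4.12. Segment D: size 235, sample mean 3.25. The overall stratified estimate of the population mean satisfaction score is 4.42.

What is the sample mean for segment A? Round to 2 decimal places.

N = 1892 + 900 + 700 + 235 = 3727.
Overall total = μ·N = 4.42·3727 = 16473.34.
Subtract the known strata: 900·4.35 + 700·4.12 + 235·3.25 = 7562.75.
Remaining total for segment A: 16473.34 − 7562.75 = 8910.59.
Divide by its size: 8910.59 / 1892 = 4.7096... → 4.71.

4.71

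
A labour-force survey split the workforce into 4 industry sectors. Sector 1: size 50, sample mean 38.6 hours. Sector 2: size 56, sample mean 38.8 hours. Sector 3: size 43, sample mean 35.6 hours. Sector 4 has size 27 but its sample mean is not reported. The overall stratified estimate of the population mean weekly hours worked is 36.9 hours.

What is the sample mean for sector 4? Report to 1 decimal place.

Σ Nₕx̄ₕ = N·μ, so 27·x̄_4 = 176·36.9 − (50·38.6 + 56·38.8 + 43·35.6).
= 6494.4 − 5633.6 = 860.8.
x̄_4 = 860.8 / 27 = 31.881... → 31.9.

31.9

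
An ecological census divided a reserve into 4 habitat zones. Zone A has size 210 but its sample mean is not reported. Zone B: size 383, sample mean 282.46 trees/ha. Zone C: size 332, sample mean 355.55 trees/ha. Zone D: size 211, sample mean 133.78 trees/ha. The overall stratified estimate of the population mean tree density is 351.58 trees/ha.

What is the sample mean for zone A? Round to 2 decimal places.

N = 210 + 383 + 332 + 211 = 1136.
Overall total = μ·N = 351.58·1136 = 399394.88.
Subtract the known strata: 383·282.46 + 332·355.55 + 211·133.78 = 254452.36.
Remaining total for zone A: 399394.88 − 254452.36 = 144942.52.
Divide by its size: 144942.52 / 210 = 690.2025... → 690.20.

690.20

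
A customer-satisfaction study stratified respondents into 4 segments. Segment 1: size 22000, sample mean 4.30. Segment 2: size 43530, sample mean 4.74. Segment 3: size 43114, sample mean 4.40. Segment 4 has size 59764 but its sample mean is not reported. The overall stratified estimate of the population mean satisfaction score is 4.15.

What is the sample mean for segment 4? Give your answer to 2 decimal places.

Σ Nₕx̄ₕ = N·μ, so 59764·x̄_4 = 168408·4.15 − (22000·4.30 + 43530·4.74 + 43114·4.40).
= 698893.2 − 490633.8 = 208259.4.
x̄_4 = 208259.4 / 59764 = 3.4847... → 3.48.

3.48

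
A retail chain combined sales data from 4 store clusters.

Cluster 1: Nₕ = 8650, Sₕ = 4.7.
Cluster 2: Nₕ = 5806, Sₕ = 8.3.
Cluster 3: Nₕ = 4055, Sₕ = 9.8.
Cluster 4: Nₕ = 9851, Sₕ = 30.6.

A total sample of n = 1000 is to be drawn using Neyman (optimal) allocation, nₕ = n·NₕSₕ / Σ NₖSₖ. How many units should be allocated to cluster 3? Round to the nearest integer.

92

Σ NₕSₕ = 8650·4.7 + 5806·8.3 + 4055·9.8 + 9851·30.6 = 430024.4.
Share for 3: 39739/430024.4 = 0.09241.
n_3 = 1000 × 0.09241 = 92.411... → 92.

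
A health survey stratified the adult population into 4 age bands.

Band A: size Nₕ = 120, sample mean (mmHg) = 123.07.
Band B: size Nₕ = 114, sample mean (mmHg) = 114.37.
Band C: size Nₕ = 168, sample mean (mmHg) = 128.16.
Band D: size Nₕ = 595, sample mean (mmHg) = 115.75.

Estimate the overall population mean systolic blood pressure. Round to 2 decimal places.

N = 997; weights Wₕ = Nₕ/N = (0.1204, 0.1143, 0.1685, 0.5968).
x̄_st = Σ Wₕ·x̄ₕ = 0.1204·123.07 + 0.1143·114.37 + 0.1685·128.16 + 0.5968·115.75 ≈ 118.5644...
→ 118.56.

118.56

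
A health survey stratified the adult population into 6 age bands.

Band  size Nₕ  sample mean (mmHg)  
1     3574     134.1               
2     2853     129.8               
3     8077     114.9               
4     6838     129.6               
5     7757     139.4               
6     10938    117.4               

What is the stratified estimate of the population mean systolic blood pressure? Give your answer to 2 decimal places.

125.62

N = 3574 + 2853 + 8077 + 6838 + 7757 + 10938 = 40037.
The stratified mean weights each stratum mean by its population share Nₕ/N.
Σ Nₕx̄ₕ = 3574·134.1 + 2853·129.8 + 8077·114.9 + 6838·129.6 + 7757·139.4 + 10938·117.4 = 479273.4 + 370319.4 + 928047.3 + 886204.8 + 1081325.8 + 1284121.2 = 5029291.9.
Divide by N: 5029291.9 / 40037 = 125.6161... → 125.62.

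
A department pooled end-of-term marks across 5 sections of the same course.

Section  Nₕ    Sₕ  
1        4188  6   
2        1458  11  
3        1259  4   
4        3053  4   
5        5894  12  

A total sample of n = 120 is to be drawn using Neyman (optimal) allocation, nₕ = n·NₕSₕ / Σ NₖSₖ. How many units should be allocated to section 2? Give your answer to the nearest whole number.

Σ NₕSₕ = 4188·6 + 1458·11 + 1259·4 + 3053·4 + 5894·12 = 129142.
Share for 2: 16038/129142 = 0.12419.
n_2 = 120 × 0.12419 = 14.903... → 15.

15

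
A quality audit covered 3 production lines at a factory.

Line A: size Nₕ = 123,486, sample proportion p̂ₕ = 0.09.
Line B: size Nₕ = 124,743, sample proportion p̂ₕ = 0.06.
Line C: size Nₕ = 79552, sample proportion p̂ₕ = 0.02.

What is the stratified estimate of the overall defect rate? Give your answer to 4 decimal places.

Wₕ = Nₕ/N with N = 327781: 0.3767, 0.3806, 0.2427.
p̂_st = 0.3767·0.09 + 0.3806·0.06 + 0.2427·0.02 ≈ 0.061594... → 0.0616.

0.0616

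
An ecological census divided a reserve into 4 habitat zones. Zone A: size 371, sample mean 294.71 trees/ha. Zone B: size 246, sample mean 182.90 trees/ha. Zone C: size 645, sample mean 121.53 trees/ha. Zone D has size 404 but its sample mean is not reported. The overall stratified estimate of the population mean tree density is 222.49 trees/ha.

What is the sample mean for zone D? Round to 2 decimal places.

N = 371 + 246 + 645 + 404 = 1666.
Overall total = μ·N = 222.49·1666 = 370668.34.
Subtract the known strata: 371·294.71 + 246·182.90 + 645·121.53 = 232717.66.
Remaining total for zone D: 370668.34 − 232717.66 = 137950.68.
Divide by its size: 137950.68 / 404 = 341.4621... → 341.46.

341.46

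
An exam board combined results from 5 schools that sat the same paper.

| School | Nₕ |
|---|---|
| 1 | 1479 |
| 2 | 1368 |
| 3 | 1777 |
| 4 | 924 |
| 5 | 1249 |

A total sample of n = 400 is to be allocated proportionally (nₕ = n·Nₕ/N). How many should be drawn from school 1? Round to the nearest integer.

87

Share of school 1 = 1479/6797 = 0.21760.
Allocate 400 × 0.21760 = 87.038... → 87.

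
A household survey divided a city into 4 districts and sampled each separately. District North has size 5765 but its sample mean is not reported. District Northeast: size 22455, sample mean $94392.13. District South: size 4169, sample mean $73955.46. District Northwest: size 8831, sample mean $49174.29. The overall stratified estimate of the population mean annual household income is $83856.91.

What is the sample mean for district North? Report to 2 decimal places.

103109.81

N = 5765 + 22455 + 4169 + 8831 = 41220.
Overall total = μ·N = 83856.91·41220 = 3456581830.2.
Subtract the known strata: 22455·94392.13 + 4169·73955.46 + 8831·49174.29 = 2862153746.88.
Remaining total for district North: 3456581830.2 − 2862153746.88 = 594428083.32.
Divide by its size: 594428083.32 / 5765 = 103109.8150... → 103109.81.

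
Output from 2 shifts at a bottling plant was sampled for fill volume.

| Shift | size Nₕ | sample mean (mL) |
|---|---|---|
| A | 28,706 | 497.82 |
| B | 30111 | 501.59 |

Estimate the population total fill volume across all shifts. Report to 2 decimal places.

A: 28706·497.82 = 14290420.92
B: 30111·501.59 = 15103376.49
τ̂ = Σ Nₕx̄ₕ = 29393797.41.

29393797.41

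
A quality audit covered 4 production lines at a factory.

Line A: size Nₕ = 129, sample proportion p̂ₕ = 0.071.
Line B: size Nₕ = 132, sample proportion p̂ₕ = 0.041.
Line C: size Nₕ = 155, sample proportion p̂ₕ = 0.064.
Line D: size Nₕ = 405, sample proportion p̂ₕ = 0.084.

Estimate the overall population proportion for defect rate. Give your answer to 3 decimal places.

N = 129 + 132 + 155 + 405 = 821.
Overall proportion = Σ (Nₕ/N)·p̂ₕ.
Σ Nₕp̂ₕ = 9.159 + 5.412 + 9.92 + 34.02 = 58.511.
58.511 / 821 = 0.07127... → 0.071.

0.071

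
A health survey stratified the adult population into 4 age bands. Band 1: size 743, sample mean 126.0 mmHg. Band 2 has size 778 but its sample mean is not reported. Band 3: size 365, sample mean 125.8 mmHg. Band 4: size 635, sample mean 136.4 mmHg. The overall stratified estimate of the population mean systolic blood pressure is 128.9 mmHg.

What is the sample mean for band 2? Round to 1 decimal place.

N = 743 + 778 + 365 + 635 = 2521.
Overall total = μ·N = 128.9·2521 = 324956.9.
Subtract the known strata: 743·126.0 + 365·125.8 + 635·136.4 = 226149.
Remaining total for band 2: 324956.9 − 226149 = 98807.9.
Divide by its size: 98807.9 / 778 = 127.002... → 127.0.

127.0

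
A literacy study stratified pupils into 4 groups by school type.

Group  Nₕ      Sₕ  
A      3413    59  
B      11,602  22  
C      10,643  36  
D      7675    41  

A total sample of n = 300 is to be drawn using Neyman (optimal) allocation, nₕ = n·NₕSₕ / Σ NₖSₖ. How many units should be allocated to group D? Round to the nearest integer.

82

A: NₕSₕ = 3413·59 = 201367
B: NₕSₕ = 11602·22 = 255244
C: NₕSₕ = 10643·36 = 383148
D: NₕSₕ = 7675·41 = 314675
Σ NₕSₕ = 1154434.
n_D = 300·314675/1154434 = 81.774... → 82.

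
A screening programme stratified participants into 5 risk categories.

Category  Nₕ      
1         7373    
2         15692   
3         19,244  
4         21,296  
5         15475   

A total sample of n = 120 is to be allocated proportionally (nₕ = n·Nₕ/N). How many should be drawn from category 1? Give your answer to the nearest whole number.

Share of category 1 = 7373/79080 = 0.09323.
Allocate 120 × 0.09323 = 11.188... → 11.

11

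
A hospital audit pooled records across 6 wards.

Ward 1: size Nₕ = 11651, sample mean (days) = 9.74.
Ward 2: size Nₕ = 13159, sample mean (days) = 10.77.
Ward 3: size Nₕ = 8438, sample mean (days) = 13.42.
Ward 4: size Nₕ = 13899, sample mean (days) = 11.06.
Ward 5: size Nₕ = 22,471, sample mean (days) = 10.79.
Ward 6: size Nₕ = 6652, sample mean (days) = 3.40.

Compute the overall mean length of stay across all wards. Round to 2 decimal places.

10.32

N = 76270; weights Wₕ = Nₕ/N = (0.1528, 0.1725, 0.1106, 0.1822, 0.2946, 0.0872).
x̄_st = Σ Wₕ·x̄ₕ = 0.1528·9.74 + 0.1725·10.77 + 0.1106·13.42 + 0.1822·11.06 + 0.2946·10.79 + 0.0872·3.40 ≈ 10.3218...
→ 10.32.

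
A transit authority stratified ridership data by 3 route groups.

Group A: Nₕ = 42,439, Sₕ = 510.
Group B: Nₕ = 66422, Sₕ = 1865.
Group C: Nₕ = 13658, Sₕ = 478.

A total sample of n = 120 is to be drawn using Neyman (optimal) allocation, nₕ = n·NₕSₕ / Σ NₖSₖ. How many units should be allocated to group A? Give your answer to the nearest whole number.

A: NₕSₕ = 42439·510 = 21643890
B: NₕSₕ = 66422·1865 = 123877030
C: NₕSₕ = 13658·478 = 6528524
Σ NₕSₕ = 152049444.
n_A = 120·21643890/152049444 = 17.082... → 17.

17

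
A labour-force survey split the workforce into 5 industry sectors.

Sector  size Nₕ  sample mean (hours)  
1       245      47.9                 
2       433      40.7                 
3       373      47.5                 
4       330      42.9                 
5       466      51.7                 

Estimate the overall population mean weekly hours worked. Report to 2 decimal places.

46.20

N = 245 + 433 + 373 + 330 + 466 = 1847.
Weight each subgroup mean by Nₕ/N and sum.
Σ Nₕx̄ₕ = 245·47.9 + 433·40.7 + 373·47.5 + 330·42.9 + 466·51.7 = 11735.5 + 17623.1 + 17717.5 + 14157 + 24092.2 = 85325.3.
Divide by N: 85325.3 / 1847 = 46.1967... → 46.20.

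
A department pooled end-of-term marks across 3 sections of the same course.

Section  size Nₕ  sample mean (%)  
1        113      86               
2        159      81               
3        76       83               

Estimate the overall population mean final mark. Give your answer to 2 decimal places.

N = 113 + 159 + 76 = 348.
The stratified mean weights each stratum mean by its population share Nₕ/N.
Σ Nₕx̄ₕ = 113·86 + 159·81 + 76·83 = 9718 + 12879 + 6308 = 28905.
Divide by N: 28905 / 348 = 83.0603... → 83.06.

83.06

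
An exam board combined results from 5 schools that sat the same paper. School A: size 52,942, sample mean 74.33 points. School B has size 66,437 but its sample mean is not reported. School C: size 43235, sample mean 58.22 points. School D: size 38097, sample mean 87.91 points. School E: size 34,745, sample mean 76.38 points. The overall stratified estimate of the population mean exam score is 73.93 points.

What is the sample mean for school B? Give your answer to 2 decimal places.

74.54

Σ Nₕx̄ₕ = N·μ, so 66437·x̄_B = 235456·73.93 − (52942·74.33 + 43235·58.22 + 38097·87.91 + 34745·76.38).
= 17407262.08 − 12455250.93 = 4952011.15.
x̄_B = 4952011.15 / 66437 = 74.5369... → 74.54.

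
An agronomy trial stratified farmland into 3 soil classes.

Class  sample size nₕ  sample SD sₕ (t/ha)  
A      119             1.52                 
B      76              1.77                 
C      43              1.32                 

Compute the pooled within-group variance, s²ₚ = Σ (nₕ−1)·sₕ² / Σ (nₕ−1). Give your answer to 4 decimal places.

A: (119−1)·1.52² = 118·2.3104 = 272.6272
B: (76−1)·1.77² = 75·3.1329 = 234.9675
C: (43−1)·1.32² = 42·1.7424 = 73.1808
Numerator = 580.7755; denominator = Σ(nₕ−1) = 235.
s²ₚ = 580.7755/235 = 2.471385... → 2.4714.

2.4714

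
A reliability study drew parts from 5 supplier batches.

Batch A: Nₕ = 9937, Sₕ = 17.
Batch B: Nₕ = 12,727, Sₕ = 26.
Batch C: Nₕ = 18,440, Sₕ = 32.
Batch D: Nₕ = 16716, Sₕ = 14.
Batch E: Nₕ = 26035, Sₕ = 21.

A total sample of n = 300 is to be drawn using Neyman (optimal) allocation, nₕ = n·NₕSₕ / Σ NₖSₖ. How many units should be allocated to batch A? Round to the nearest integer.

A: NₕSₕ = 9937·17 = 168929
B: NₕSₕ = 12727·26 = 330902
C: NₕSₕ = 18440·32 = 590080
D: NₕSₕ = 16716·14 = 234024
E: NₕSₕ = 26035·21 = 546735
Σ NₕSₕ = 1870670.
n_A = 300·168929/1870670 = 27.091... → 27.

27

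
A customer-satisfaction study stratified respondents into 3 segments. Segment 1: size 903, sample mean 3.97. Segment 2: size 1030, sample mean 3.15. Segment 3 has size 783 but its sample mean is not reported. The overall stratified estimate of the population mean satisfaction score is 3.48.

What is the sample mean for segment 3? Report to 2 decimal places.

N = 903 + 1030 + 783 = 2716.
Overall total = μ·N = 3.48·2716 = 9451.68.
Subtract the known strata: 903·3.97 + 1030·3.15 = 6829.41.
Remaining total for segment 3: 9451.68 − 6829.41 = 2622.27.
Divide by its size: 2622.27 / 783 = 3.3490... → 3.35.

3.35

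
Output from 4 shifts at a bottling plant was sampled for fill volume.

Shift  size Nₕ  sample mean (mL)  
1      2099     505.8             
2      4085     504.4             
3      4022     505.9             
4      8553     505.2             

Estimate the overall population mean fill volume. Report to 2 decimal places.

505.24

N = 18759; weights Wₕ = Nₕ/N = (0.1119, 0.2178, 0.2144, 0.4559).
x̄_st = Σ Wₕ·x̄ₕ = 0.1119·505.8 + 0.2178·504.4 + 0.2144·505.9 + 0.4559·505.2 ≈ 505.2430...
→ 505.24.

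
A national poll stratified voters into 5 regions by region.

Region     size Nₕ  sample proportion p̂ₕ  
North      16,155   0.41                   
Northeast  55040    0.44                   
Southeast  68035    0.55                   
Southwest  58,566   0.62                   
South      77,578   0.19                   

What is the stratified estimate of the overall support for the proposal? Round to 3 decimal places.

Wₕ = Nₕ/N with N = 275374: 0.0587, 0.1999, 0.2471, 0.2127, 0.2817.
p̂_st = 0.0587·0.41 + 0.1999·0.44 + 0.2471·0.55 + 0.2127·0.62 + 0.2817·0.19 ≈ 0.43327... → 0.433.

0.433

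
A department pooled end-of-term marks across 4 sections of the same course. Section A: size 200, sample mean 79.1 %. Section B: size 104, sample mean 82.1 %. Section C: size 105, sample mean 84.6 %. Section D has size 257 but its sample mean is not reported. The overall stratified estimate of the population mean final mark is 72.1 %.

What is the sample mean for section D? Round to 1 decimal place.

Σ Nₕx̄ₕ = N·μ, so 257·x̄_D = 666·72.1 − (200·79.1 + 104·82.1 + 105·84.6).
= 48018.6 − 33241.4 = 14777.2.
x̄_D = 14777.2 / 257 = 57.499... → 57.5.

57.5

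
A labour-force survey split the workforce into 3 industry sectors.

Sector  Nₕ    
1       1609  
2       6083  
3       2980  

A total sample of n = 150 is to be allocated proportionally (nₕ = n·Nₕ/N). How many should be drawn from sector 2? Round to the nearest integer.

N = 1609 + 6083 + 2980 = 10672.
n_2 = 150·6083/10672 = 85.499... → 85.

85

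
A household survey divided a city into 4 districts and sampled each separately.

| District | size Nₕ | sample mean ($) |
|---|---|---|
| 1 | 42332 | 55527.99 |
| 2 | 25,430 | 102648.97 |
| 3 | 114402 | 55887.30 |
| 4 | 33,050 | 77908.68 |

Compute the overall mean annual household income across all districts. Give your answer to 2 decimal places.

x̄_st = (Σ Nₕx̄ₕ) / (Σ Nₕ) = (42332·55527.99 + 25430·102648.97 + 114402·55887.30 + 33050·77908.68) / 215214
= 13929474948.38 / 215214 = 64723.8328... → 64723.83.

64723.83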